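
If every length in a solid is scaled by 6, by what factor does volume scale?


Linear scale factor k = 6
Rule: under a linear scaling by k, volumes scale by k^3.
k^3 = 6 * 6 * 6
k^3 = 36 * 6
k^3 = 216
Volume scales by a factor of 216.
216 (dimensionless)


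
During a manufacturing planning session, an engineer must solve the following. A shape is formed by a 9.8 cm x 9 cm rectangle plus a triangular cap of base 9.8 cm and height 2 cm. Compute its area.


Composite shape: rectangle + triangle
Rectangle area = 9.8 * 9 = 88.2
Triangle area = 0.5 * 9.8 * 2 = 9.8
Total = 88.2 + 9.8
Total = 98
98 cm^2


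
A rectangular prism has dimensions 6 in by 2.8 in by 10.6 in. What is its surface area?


Shape: rectangular prism
l = 6 in, w = 2.8 in, h = 10.6 in
Formula: SA = 2(lw + lh + wh)
lw = 16.8, lh = 63.6, wh = 29.68
lw + lh + wh = 110.08
SA = 2 * 110.08
SA = 220.16
220.16 in^2


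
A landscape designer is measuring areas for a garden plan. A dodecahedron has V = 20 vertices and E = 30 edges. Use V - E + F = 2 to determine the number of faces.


Polyhedron: dodecahedron
Euler's formula for convex polyhedra: V - E + F = 2
Given: V = 20 vertices and E = 30 edges
Solve for F:
F = 2 + E - V = 2 + 30 - 20 = 12
12 faces


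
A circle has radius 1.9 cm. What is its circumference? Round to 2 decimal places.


Shape: circle
Radius r = 1.9 cm
Formula: C = 2 * pi * r
C = 2 * pi * 1.9
C = 3.8 * pi
C = 11.94
11.94 cm


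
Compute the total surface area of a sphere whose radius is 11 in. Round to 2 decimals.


Shape: sphere
Radius r = 11 in
Formula: SA = 4 * pi * r^2
r^2 = 121
SA = 4 * pi * 121
SA = 484 * pi
SA = 1520.53
1520.53 in^2


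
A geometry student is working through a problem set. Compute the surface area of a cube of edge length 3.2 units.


Shape: cube
Side s = 3.2 units
A cube has 6 square faces.
Formula: SA = 6 * s^2
s^2 = 10.24
SA = 6 * 10.24
SA = 61.44
61.44 units^2


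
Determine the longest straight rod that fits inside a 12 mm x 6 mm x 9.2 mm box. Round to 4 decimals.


Shape: rectangular box (space diagonal)
l = 12 mm, w = 6 mm, h = 9.2 mm
Visualize: the diagonal of the base, then a right triangle with that diagonal and the height.
Formula: d = sqrt(l^2 + w^2 + h^2)
l^2 + w^2 + h^2 = 144 + 36 + 84.64 = 264.64
d = sqrt(264.64)
d = 16.2678
16.2678 mm


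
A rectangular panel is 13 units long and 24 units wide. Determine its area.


Shape: rectangle
Length l = 13 units, Width w = 24 units
Formula: A = l * w
A = 13 * 24
A = 312
312 units^2


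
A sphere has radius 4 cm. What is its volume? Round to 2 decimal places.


Shape: sphere
Radius r = 4 cm
Formula: V = (4/3) * pi * r^3
r^3 = 64
(4/3) * 64 = 85.333333
V = 85.333333 * pi
V = 268.08
268.08 cm^3


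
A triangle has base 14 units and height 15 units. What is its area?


Shape: triangle
Base b = 14 units, Height h = 15 units
Formula: A = (1/2) * b * h
A = 0.5 * 14 * 15
A = 0.5 * 210
A = 105
105 units^2


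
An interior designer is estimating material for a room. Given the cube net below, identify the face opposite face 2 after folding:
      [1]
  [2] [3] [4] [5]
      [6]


Net: cross layout. Take square 3 as the base (bottom).
Fold the four squares in the horizontal row up around 3: 2 -> left, 4 -> right, 5 wraps to the top.
Fold 1 and 6 up from 3: 1 -> back, 6 -> front.
Opposite pairs are therefore: (1, 6), (2, 4), (3, 5).
Face 2 is opposite face 4.
face 4


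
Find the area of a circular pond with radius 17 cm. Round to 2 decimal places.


Shape: circle
Radius r = 17 cm
Formula: A = pi * r^2
r^2 = 17^2 = 289
A = pi * 289
A = 907.92
907.92 cm^2


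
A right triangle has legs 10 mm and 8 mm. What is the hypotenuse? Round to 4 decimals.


Shape: right triangle
Legs a = 10 mm, b = 8 mm
Formula: c = sqrt(a^2 + b^2)
a^2 = 100, b^2 = 64
a^2 + b^2 = 164
c = sqrt(164)
c = 12.8062
12.8062 mm


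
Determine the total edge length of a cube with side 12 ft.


Shape: cube
Side s = 12 ft
A cube has 12 edges, all equal.
Formula: total edge length = 12 * s
Total = 12 * 12
Total = 144
144 ft


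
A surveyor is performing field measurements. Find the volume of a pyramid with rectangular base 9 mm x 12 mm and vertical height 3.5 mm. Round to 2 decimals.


Shape: rectangular pyramid
Base: 9 mm x 12 mm, Height h = 3.5 mm
Formula: V = (1/3) * base_area * h
base_area = 9 * 12 = 108
base_area * h = 108 * 3.5 = 378
V = 378 / 3
V = 126
126 mm^3


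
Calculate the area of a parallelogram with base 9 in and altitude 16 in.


Shape: parallelogram
Base b = 9 in, Height h = 16 in
Formula: A = b * h
A = 9 * 16
A = 144
144 in^2


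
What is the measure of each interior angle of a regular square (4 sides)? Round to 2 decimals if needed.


Shape: regular square (4 sides)
Formula: interior angle = (n - 2) * 180 / n
(n - 2) = 2
(n - 2) * 180 = 360
angle = 360 / 4
angle = 90
90 degrees


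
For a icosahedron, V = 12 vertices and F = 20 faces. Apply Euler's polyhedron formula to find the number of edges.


Polyhedron: icosahedron
Euler's formula for convex polyhedra: V - E + F = 2
Given: V = 12 vertices and F = 20 faces
Solve for E:
E = V + F - 2 = 12 + 20 - 2 = 30
30 edges


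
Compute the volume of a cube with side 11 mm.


Shape: cube
Side s = 11 mm
Formula: V = s^3
V = 11 * 11 * 11
V = 121 * 11
V = 1331
1331 mm^3


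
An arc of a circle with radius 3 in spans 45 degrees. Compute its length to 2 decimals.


Shape: circular arc
Radius r = 3 in, Angle = 45 degrees
Formula: L = (angle/360) * 2 * pi * r
2 * pi * r = 6 * pi
L = (45/360) * 6 * pi
L = 0.75 * pi
L = 2.36
2.36 in


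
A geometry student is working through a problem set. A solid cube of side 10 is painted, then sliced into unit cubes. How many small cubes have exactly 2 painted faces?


Large cube: 10 x 10 x 10, cut into unit cubes.
n = 10, so n - 2 = 8
Cubes with 2 painted faces lie along the edges, excluding corners.
A cube has 12 edges; each contributes (n - 2) = 8 such cubes.
Count = 12 * 8 = 96
96 unit cubes


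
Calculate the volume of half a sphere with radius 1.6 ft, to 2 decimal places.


Shape: hemisphere (half of a sphere)
Radius r = 1.6 ft
Formula: V = (1/2) * (4/3) * pi * r^3 = (2/3) * pi * r^3
r^3 = 4.096
(2/3) * 4.096 = 2.730667
V = 2.730667 * pi
V = 8.58
8.58 ft^3


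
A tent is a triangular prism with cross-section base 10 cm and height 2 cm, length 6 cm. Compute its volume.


Shape: triangular prism
Triangle base = 10 cm, triangle height = 2 cm, prism length L = 6 cm
Formula: V = (1/2 * b * h_tri) * L
Cross-section area = 0.5 * 10 * 2 = 10
V = 10 * 6
V = 60
60 cm^3


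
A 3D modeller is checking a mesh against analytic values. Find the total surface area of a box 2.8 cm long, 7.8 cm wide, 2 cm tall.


Shape: rectangular prism
l = 2.8 cm, w = 7.8 cm, h = 2 cm
Formula: SA = 2(lw + lh + wh)
lw = 21.84, lh = 5.6, wh = 15.6
lw + lh + wh = 43.04
SA = 2 * 43.04
SA = 86.08
86.08 cm^2


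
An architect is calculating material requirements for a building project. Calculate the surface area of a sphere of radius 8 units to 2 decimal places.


Shape: sphere
Radius r = 8 units
Formula: SA = 4 * pi * r^2
r^2 = 64
SA = 4 * pi * 64
SA = 256 * pi
SA = 804.25
804.25 units^2


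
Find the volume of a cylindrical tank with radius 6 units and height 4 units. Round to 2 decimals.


Shape: cylinder
Radius r = 6 units, Height h = 4 units
Formula: V = pi * r^2 * h
r^2 = 36
V = pi * 36 * 4
V = 144 * pi
V = 452.39
452.39 units^3


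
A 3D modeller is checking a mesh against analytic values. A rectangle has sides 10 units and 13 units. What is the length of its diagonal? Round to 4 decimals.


Shape: rectangle (diagonal via Pythagoras)
Sides: 10 units and 13 units
Formula: d = sqrt(l^2 + w^2)
l^2 = 100, w^2 = 169
l^2 + w^2 = 269
d = sqrt(269)
d = 16.4012
16.4012 units


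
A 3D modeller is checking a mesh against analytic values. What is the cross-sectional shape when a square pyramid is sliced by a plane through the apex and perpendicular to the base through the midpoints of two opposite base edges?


Solid: square pyramid
Cutting plane: through the apex and perpendicular to the base through the midpoints of two opposite base edges
Visualize the intersection of the plane with the solid's surface.
The boundary of the cut region is a isosceles triangle.
isosceles triangle


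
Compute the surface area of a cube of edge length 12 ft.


Shape: cube
Side s = 12 ft
A cube has 6 square faces.
Formula: SA = 6 * s^2
s^2 = 144
SA = 6 * 144
SA = 864
864 ft^2


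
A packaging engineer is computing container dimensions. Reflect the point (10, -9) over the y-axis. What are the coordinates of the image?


Transformation: reflection
Original point: (10, -9)
Rule for reflection over the y-axis: (x, y) -> (-x, y)
Apply: (10, -9) -> (-10, -9)
(-10, -9)


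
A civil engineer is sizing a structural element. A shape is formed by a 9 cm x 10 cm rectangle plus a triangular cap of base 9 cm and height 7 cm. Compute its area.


Composite shape: rectangle + triangle
Rectangle area = 9 * 10 = 90
Triangle area = 0.5 * 9 * 7 = 31.5
Total = 90 + 31.5
Total = 121.5
121.5 cm^2


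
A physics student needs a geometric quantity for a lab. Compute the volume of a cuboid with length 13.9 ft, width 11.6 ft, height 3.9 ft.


Shape: rectangular prism
l = 13.9 ft, w = 11.6 ft, h = 3.9 ft
Formula: V = l * w * h
V = 13.9 * 11.6 * 3.9
V = 161.24 * 3.9
V = 628.836
628.836 ft^3


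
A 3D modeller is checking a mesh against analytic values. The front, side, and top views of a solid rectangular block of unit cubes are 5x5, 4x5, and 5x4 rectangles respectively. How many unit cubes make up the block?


Orthographic views of a solid rectangular block:
Front view 5 x 5 -> length = 5, height = 5
Side view 4 x 5 -> width = 4, height = 5 (consistent)
Top view 5 x 4 -> confirms length = 5, width = 4
The block is 5 x 4 x 5.
Total unit cubes = 5 * 4 * 5 = 100
100 unit cubes


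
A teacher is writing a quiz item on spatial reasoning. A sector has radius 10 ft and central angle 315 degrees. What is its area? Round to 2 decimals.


Shape: circular sector
Radius r = 10 ft, Angle = 315 degrees
Formula: A = (angle/360) * pi * r^2
r^2 = 100
Fraction of circle = 315/360
A = (315/360) * pi * 100
A = 87.5 * pi
A = 274.89
274.89 ft^2


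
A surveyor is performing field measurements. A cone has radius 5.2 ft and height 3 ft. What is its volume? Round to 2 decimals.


Shape: cone
Radius r = 5.2 ft, Height h = 3 ft
Formula: V = (1/3) * pi * r^2 * h
r^2 = 27.04
pi * r^2 * h = pi * 27.04 * 3 = 81.12 * pi
V = 81.12 * pi / 3
V = 84.95
84.95 ft^3


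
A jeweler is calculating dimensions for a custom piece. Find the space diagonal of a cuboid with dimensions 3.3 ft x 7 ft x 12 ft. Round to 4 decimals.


Shape: rectangular box (space diagonal)
l = 3.3 ft, w = 7 ft, h = 12 ft
Visualize: the diagonal of the base, then a right triangle with that diagonal and the height.
Formula: d = sqrt(l^2 + w^2 + h^2)
l^2 + w^2 + h^2 = 10.89 + 49 + 144 = 203.89
d = sqrt(203.89)
d = 14.279
14.279 ft


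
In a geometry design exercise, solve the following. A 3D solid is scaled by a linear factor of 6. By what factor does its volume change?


Linear scale factor k = 6
Rule: under a linear scaling by k, volumes scale by k^3.
k^3 = 6 * 6 * 6
k^3 = 36 * 6
k^3 = 216
Volume scales by a factor of 216.
216 (dimensionless)


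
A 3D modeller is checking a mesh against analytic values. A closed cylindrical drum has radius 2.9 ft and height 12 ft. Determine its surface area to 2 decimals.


Shape: closed cylinder
Radius r = 2.9 ft, Height h = 12 ft
Formula: SA = 2*pi*r^2 + 2*pi*r*h = 2*pi*r*(r + h)
r + h = 14.9
2 * r * (r + h) = 2 * 2.9 * 14.9 = 86.42
SA = 86.42 * pi
SA = 271.5
271.5 ft^2


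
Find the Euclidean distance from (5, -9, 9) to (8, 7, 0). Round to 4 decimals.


3D distance between two points
P1 = (5, -9, 9), P2 = (8, 7, 0)
Formula: d = sqrt((x2-x1)^2 + (y2-y1)^2 + (z2-z1)^2)
dx = 8 - 5 = 3
dy = 7 - -9 = 16
dz = 0 - 9 = -9
dx^2 + dy^2 + dz^2 = 9 + 256 + 81 = 346
d = sqrt(346)
d = 18.6011
18.6011 units


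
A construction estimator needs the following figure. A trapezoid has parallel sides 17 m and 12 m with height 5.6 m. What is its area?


Shape: trapezoid
Parallel sides a = 17 m, b = 12 m; Height h = 5.6 m
Formula: A = (a + b) * h / 2
a + b = 17 + 12 = 29
A = 29 * 5.6 / 2
A = 162.4 / 2
A = 81.2
81.2 m^2


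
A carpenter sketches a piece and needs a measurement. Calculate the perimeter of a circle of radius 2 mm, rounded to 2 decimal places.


Shape: circle
Radius r = 2 mm
Formula: C = 2 * pi * r
C = 2 * pi * 2
C = 4 * pi
C = 12.57
12.57 mm


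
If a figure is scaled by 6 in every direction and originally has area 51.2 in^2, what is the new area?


Linear scale factor k = 6
Original area = 51.2 in^2
Rule: under a linear scaling by k, areas scale by k^2.
k^2 = 6^2 = 36
New area = 51.2 * 36
New area = 1843.2
1843.2 in^2


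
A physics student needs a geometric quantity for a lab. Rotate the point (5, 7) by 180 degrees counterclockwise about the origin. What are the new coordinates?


Transformation: rotation about the origin
Original point: (5, 7)
Rule for 180 deg: (x, y) -> (-x, -y)
Apply: (5, 7) -> (-5, -7)
(-5, -7)


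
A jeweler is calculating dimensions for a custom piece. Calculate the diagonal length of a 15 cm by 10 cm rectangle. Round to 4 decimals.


Shape: rectangle (diagonal via Pythagoras)
Sides: 15 cm and 10 cm
Formula: d = sqrt(l^2 + w^2)
l^2 = 225, w^2 = 100
l^2 + w^2 = 325
d = sqrt(325)
d = 18.0278
18.0278 cm


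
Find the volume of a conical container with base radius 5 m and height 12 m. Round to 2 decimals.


Shape: cone
Radius r = 5 m, Height h = 12 m
Formula: V = (1/3) * pi * r^2 * h
r^2 = 25
pi * r^2 * h = pi * 25 * 12 = 300 * pi
V = 300 * pi / 3
V = 314.16
314.16 m^3


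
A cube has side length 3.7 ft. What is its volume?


Shape: cube
Side s = 3.7 ft
Formula: V = s^3
V = 3.7 * 3.7 * 3.7
V = 13.69 * 3.7
V = 50.653
50.653 ft^3


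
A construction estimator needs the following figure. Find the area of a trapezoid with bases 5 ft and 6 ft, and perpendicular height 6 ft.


Shape: trapezoid
Parallel sides a = 5 ft, b = 6 ft; Height h = 6 ft
Formula: A = (a + b) * h / 2
a + b = 5 + 6 = 11
A = 11 * 6 / 2
A = 66 / 2
A = 33
33 ft^2


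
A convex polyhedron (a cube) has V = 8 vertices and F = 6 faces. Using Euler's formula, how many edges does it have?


Polyhedron: cube
Euler's formula for convex polyhedra: V - E + F = 2
Given: V = 8 vertices and F = 6 faces
Solve for E:
E = V + F - 2 = 8 + 6 - 2 = 12
12 edges


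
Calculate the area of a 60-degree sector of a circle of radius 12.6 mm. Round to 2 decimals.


Shape: circular sector
Radius r = 12.6 mm, Angle = 60 degrees
Formula: A = (angle/360) * pi * r^2
r^2 = 158.76
Fraction of circle = 60/360
A = (60/360) * pi * 158.76
A = 26.46 * pi
A = 83.13
83.13 mm^2


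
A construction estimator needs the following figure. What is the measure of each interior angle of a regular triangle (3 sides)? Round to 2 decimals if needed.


Shape: regular triangle (3 sides)
Formula: interior angle = (n - 2) * 180 / n
(n - 2) = 1
(n - 2) * 180 = 180
angle = 180 / 3
angle = 60
60 degrees


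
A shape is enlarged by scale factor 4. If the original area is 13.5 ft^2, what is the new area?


Linear scale factor k = 4
Original area = 13.5 ft^2
Rule: under a linear scaling by k, areas scale by k^2.
k^2 = 4^2 = 16
New area = 13.5 * 16
New area = 216
216 ft^2


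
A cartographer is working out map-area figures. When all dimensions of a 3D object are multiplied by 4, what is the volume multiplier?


Linear scale factor k = 4
Rule: under a linear scaling by k, volumes scale by k^3.
k^3 = 4 * 4 * 4
k^3 = 16 * 4
k^3 = 64
Volume scales by a factor of 64.
64 (dimensionless)


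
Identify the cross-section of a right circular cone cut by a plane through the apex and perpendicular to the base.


Solid: right circular cone
Cutting plane: through the apex and perpendicular to the base
Visualize the intersection of the plane with the solid's surface.
The boundary of the cut region is a isosceles triangle.
isosceles triangle


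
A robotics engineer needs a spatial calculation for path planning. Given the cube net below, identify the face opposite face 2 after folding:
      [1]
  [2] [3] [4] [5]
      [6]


Net: cross layout. Take square 3 as the base (bottom).
Fold the four squares in the horizontal row up around 3: 2 -> left, 4 -> right, 5 wraps to the top.
Fold 1 and 6 up from 3: 1 -> back, 6 -> front.
Opposite pairs are therefore: (1, 6), (2, 4), (3, 5).
Face 2 is opposite face 4.
face 4


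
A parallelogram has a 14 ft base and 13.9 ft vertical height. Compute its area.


Shape: parallelogram
Base b = 14 ft, Height h = 13.9 ft
Formula: A = b * h
A = 14 * 13.9
A = 194.6
194.6 ft^2


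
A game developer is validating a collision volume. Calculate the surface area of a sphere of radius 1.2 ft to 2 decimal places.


Shape: sphere
Radius r = 1.2 ft
Formula: SA = 4 * pi * r^2
r^2 = 1.44
SA = 4 * pi * 1.44
SA = 5.76 * pi
SA = 18.1
18.1 ft^2


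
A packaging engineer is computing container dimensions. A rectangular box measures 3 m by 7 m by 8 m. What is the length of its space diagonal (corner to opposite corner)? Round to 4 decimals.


Shape: rectangular box (space diagonal)
l = 3 m, w = 7 m, h = 8 m
Visualize: the diagonal of the base, then a right triangle with that diagonal and the height.
Formula: d = sqrt(l^2 + w^2 + h^2)
l^2 + w^2 + h^2 = 9 + 49 + 64 = 122
d = sqrt(122)
d = 11.0454
11.0454 m


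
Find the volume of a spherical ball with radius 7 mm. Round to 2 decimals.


Shape: sphere
Radius r = 7 mm
Formula: V = (4/3) * pi * r^3
r^3 = 343
(4/3) * 343 = 457.333333
V = 457.333333 * pi
V = 1436.76
1436.76 mm^3


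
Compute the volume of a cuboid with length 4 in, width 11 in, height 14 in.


Shape: rectangular prism
l = 4 in, w = 11 in, h = 14 in
Formula: V = l * w * h
V = 4 * 11 * 14
V = 44 * 14
V = 616
616 in^3


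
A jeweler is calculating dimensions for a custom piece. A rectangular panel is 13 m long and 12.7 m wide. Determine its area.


Shape: rectangle
Length l = 13 m, Width w = 12.7 m
Formula: A = l * w
A = 13 * 12.7
A = 165.1
165.1 m^2


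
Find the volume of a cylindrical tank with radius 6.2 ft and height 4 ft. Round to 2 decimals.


Shape: cylinder
Radius r = 6.2 ft, Height h = 4 ft
Formula: V = pi * r^2 * h
r^2 = 38.44
V = pi * 38.44 * 4
V = 153.76 * pi
V = 483.05
483.05 ft^3


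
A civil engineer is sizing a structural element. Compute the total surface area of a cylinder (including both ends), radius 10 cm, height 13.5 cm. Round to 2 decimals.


Shape: closed cylinder
Radius r = 10 cm, Height h = 13.5 cm
Formula: SA = 2*pi*r^2 + 2*pi*r*h = 2*pi*r*(r + h)
r + h = 23.5
2 * r * (r + h) = 2 * 10 * 23.5 = 470
SA = 470 * pi
SA = 1476.55
1476.55 cm^2


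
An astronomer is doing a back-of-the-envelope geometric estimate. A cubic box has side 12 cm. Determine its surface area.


Shape: cube
Side s = 12 cm
A cube has 6 square faces.
Formula: SA = 6 * s^2
s^2 = 144
SA = 6 * 144
SA = 864
864 cm^2


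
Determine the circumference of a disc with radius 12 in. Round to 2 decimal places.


Shape: circle
Radius r = 12 in
Formula: C = 2 * pi * r
C = 2 * pi * 12
C = 24 * pi
C = 75.4
75.4 in


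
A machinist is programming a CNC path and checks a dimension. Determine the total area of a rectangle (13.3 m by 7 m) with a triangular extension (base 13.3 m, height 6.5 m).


Composite shape: rectangle + triangle
Rectangle area = 13.3 * 7 = 93.1
Triangle area = 0.5 * 13.3 * 6.5 = 43.225
Total = 93.1 + 43.225
Total = 136.325
136.325 m^2


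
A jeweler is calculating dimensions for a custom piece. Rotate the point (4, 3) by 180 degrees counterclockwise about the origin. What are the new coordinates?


Transformation: rotation about the origin
Original point: (4, 3)
Rule for 180 deg: (x, y) -> (-x, -y)
Apply: (4, 3) -> (-4, -3)
(-4, -3)


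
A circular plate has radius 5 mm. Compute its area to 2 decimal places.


Shape: circle
Radius r = 5 mm
Formula: A = pi * r^2
r^2 = 5^2 = 25
A = pi * 25
A = 78.54
78.54 mm^2


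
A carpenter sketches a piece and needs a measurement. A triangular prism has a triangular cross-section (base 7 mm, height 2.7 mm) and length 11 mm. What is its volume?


Shape: triangular prism
Triangle base = 7 mm, triangle height = 2.7 mm, prism length L = 11 mm
Formula: V = (1/2 * b * h_tri) * L
Cross-section area = 0.5 * 7 * 2.7 = 9.45
V = 9.45 * 11
V = 103.95
103.95 mm^3


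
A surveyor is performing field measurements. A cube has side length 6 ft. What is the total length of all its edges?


Shape: cube
Side s = 6 ft
A cube has 12 edges, all equal.
Formula: total edge length = 12 * s
Total = 12 * 6
Total = 72
72 ft


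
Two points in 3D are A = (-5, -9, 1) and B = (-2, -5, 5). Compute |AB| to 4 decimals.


3D distance between two points
P1 = (-5, -9, 1), P2 = (-2, -5, 5)
Formula: d = sqrt((x2-x1)^2 + (y2-y1)^2 + (z2-z1)^2)
dx = -2 - -5 = 3
dy = -5 - -9 = 4
dz = 5 - 1 = 4
dx^2 + dy^2 + dz^2 = 9 + 16 + 16 = 41
d = sqrt(41)
d = 6.4031
6.4031 units


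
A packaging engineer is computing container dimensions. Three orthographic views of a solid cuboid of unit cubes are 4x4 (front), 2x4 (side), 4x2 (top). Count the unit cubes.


Orthographic views of a solid rectangular block:
Front view 4 x 4 -> length = 4, height = 4
Side view 2 x 4 -> width = 2, height = 4 (consistent)
Top view 4 x 2 -> confirms length = 4, width = 2
The block is 4 x 2 x 4.
Total unit cubes = 4 * 2 * 4 = 32
32 unit cubes


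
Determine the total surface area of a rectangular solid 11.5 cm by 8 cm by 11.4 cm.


Shape: rectangular prism
l = 11.5 cm, w = 8 cm, h = 11.4 cm
Formula: SA = 2(lw + lh + wh)
lw = 92, lh = 131.1, wh = 91.2
lw + lh + wh = 314.3
SA = 2 * 314.3
SA = 628.6
628.6 cm^2


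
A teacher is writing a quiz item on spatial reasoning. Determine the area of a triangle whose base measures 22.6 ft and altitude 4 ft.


Shape: triangle
Base b = 22.6 ft, Height h = 4 ft
Formula: A = (1/2) * b * h
A = 0.5 * 22.6 * 4
A = 0.5 * 90.4
A = 45.2
45.2 ft^2


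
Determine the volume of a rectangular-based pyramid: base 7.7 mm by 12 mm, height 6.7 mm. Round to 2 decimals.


Shape: rectangular pyramid
Base: 7.7 mm x 12 mm, Height h = 6.7 mm
Formula: V = (1/3) * base_area * h
base_area = 7.7 * 12 = 92.4
base_area * h = 92.4 * 6.7 = 619.08
V = 619.08 / 3
V = 206.36
206.36 mm^3


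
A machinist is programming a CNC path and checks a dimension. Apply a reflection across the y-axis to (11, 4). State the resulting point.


Transformation: reflection
Original point: (11, 4)
Rule for reflection over the y-axis: (x, y) -> (-x, y)
Apply: (11, 4) -> (-11, 4)
(-11, 4)


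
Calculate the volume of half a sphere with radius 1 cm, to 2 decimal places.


Shape: hemisphere (half of a sphere)
Radius r = 1 cm
Formula: V = (1/2) * (4/3) * pi * r^3 = (2/3) * pi * r^3
r^3 = 1
(2/3) * 1 = 0.666667
V = 0.666667 * pi
V = 2.09
2.09 cm^3


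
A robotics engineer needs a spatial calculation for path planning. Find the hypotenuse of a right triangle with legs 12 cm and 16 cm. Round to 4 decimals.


Shape: right triangle
Legs a = 12 cm, b = 16 cm
Formula: c = sqrt(a^2 + b^2)
a^2 = 144, b^2 = 256
a^2 + b^2 = 400
c = sqrt(400)
c = 20.0
20 cm


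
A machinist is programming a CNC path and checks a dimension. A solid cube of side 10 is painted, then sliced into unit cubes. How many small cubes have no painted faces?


Large cube: 10 x 10 x 10, cut into unit cubes.
n = 10, so n - 2 = 8
Unpainted cubes form the interior (n - 2)^3 block.
(n - 2)^3 = 8^3 = 512
512 unit cubes


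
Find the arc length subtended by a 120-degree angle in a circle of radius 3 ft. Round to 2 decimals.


Shape: circular arc
Radius r = 3 ft, Angle = 120 degrees
Formula: L = (angle/360) * 2 * pi * r
2 * pi * r = 6 * pi
L = (120/360) * 6 * pi
L = 2 * pi
L = 6.28
6.28 ft


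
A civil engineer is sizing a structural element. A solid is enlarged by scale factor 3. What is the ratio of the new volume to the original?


Linear scale factor k = 3
Rule: under a linear scaling by k, volumes scale by k^3.
k^3 = 3 * 3 * 3
k^3 = 9 * 3
k^3 = 27
Volume scales by a factor of 27.
27 (dimensionless)


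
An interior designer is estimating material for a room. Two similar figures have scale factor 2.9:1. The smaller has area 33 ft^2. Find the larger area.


Linear scale factor k = 2.9
Original area = 33 ft^2
Rule: under a linear scaling by k, areas scale by k^2.
k^2 = 2.9^2 = 8.41
New area = 33 * 8.41
New area = 277.53
277.53 ft^2


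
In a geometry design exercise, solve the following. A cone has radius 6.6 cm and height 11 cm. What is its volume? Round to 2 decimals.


Shape: cone
Radius r = 6.6 cm, Height h = 11 cm
Formula: V = (1/3) * pi * r^2 * h
r^2 = 43.56
pi * r^2 * h = pi * 43.56 * 11 = 479.16 * pi
V = 479.16 * pi / 3
V = 501.78
501.78 cm^3


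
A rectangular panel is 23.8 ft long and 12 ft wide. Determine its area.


Shape: rectangle
Length l = 23.8 ft, Width w = 12 ft
Formula: A = l * w
A = 23.8 * 12
A = 285.6
285.6 ft^2


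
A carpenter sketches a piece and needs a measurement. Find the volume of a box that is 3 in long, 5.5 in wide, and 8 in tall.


Shape: rectangular prism
l = 3 in, w = 5.5 in, h = 8 in
Formula: V = l * w * h
V = 3 * 5.5 * 8
V = 16.5 * 8
V = 132
132 in^3


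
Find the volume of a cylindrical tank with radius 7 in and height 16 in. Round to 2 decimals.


Shape: cylinder
Radius r = 7 in, Height h = 16 in
Formula: V = pi * r^2 * h
r^2 = 49
V = pi * 49 * 16
V = 784 * pi
V = 2463.01
2463.01 in^3


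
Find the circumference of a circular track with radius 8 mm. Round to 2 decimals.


Shape: circle
Radius r = 8 mm
Formula: C = 2 * pi * r
C = 2 * pi * 8
C = 16 * pi
C = 50.27
50.27 mm


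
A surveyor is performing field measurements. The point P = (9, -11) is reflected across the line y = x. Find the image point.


Transformation: reflection
Original point: (9, -11)
Rule for reflection over y = x: (x, y) -> (y, x)
Apply: (9, -11) -> (-11, 9)
(-11, 9)


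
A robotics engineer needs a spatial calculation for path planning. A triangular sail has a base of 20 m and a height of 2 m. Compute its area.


Shape: triangle
Base b = 20 m, Height h = 2 m
Formula: A = (1/2) * b * h
A = 0.5 * 20 * 2
A = 0.5 * 40
A = 20
20 m^2


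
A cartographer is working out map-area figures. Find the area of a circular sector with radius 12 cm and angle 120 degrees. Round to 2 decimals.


Shape: circular sector
Radius r = 12 cm, Angle = 120 degrees
Formula: A = (angle/360) * pi * r^2
r^2 = 144
Fraction of circle = 120/360
A = (120/360) * pi * 144
A = 48 * pi
A = 150.8
150.8 cm^2


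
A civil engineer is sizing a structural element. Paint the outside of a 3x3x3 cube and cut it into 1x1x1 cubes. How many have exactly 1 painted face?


Large cube: 3 x 3 x 3, cut into unit cubes.
n = 3, so n - 2 = 1
Cubes with 1 painted face lie in the interior of each face.
A cube has 6 faces; each contributes (n - 2)^2 = 1 such cubes.
Count = 6 * 1 = 6
6 unit cubes


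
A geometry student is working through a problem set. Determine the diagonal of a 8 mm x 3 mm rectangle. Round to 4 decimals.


Shape: rectangle (diagonal via Pythagoras)
Sides: 8 mm and 3 mm
Formula: d = sqrt(l^2 + w^2)
l^2 = 64, w^2 = 9
l^2 + w^2 = 73
d = sqrt(73)
d = 8.544
8.544 mm


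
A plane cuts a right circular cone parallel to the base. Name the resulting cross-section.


Solid: right circular cone
Cutting plane: parallel to the base
Visualize the intersection of the plane with the solid's surface.
The boundary of the cut region is a circle.
circle


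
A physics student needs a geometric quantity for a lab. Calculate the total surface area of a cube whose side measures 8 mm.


Shape: cube
Side s = 8 mm
A cube has 6 square faces.
Formula: SA = 6 * s^2
s^2 = 64
SA = 6 * 64
SA = 384
384 mm^2


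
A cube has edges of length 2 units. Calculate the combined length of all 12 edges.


Shape: cube
Side s = 2 units
A cube has 12 edges, all equal.
Formula: total edge length = 12 * s
Total = 12 * 2
Total = 24
24 units


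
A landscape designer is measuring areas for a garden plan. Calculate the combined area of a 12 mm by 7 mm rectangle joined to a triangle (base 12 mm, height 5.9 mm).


Composite shape: rectangle + triangle
Rectangle area = 12 * 7 = 84
Triangle area = 0.5 * 12 * 5.9 = 35.4
Total = 84 + 35.4
Total = 119.4
119.4 mm^2


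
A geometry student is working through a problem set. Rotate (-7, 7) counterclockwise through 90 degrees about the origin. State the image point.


Transformation: rotation about the origin
Original point: (-7, 7)
Rule for 90 deg counterclockwise: (x, y) -> (-y, x)
Apply: (-7, 7) -> (-7, -7)
(-7, -7)


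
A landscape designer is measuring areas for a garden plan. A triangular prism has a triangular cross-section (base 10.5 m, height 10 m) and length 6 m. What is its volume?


Shape: triangular prism
Triangle base = 10.5 m, triangle height = 10 m, prism length L = 6 m
Formula: V = (1/2 * b * h_tri) * L
Cross-section area = 0.5 * 10.5 * 10 = 52.5
V = 52.5 * 6
V = 315
315 m^3


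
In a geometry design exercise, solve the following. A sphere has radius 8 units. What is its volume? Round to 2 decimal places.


Shape: sphere
Radius r = 8 units
Formula: V = (4/3) * pi * r^3
r^3 = 512
(4/3) * 512 = 682.666667
V = 682.666667 * pi
V = 2144.66
2144.66 units^3


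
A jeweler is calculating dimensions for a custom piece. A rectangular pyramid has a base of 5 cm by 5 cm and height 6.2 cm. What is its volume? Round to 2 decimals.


Shape: rectangular pyramid
Base: 5 cm x 5 cm, Height h = 6.2 cm
Formula: V = (1/3) * base_area * h
base_area = 5 * 5 = 25
base_area * h = 25 * 6.2 = 155
V = 155 / 3
V = 51.67
51.67 cm^3


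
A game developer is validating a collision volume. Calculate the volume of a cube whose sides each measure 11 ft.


Shape: cube
Side s = 11 ft
Formula: V = s^3
V = 11 * 11 * 11
V = 121 * 11
V = 1331
1331 ft^3


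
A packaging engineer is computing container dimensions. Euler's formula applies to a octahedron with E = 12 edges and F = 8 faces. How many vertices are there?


Polyhedron: octahedron
Euler's formula for convex polyhedra: V - E + F = 2
Given: E = 12 edges and F = 8 faces
Solve for V:
V = 2 + E - F = 2 + 12 - 8 = 6
6 vertices


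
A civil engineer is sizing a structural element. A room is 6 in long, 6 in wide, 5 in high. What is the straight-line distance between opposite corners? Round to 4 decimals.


Shape: rectangular box (space diagonal)
l = 6 in, w = 6 in, h = 5 in
Visualize: the diagonal of the base, then a right triangle with that diagonal and the height.
Formula: d = sqrt(l^2 + w^2 + h^2)
l^2 + w^2 + h^2 = 36 + 36 + 25 = 97
d = sqrt(97)
d = 9.8489
9.8489 in


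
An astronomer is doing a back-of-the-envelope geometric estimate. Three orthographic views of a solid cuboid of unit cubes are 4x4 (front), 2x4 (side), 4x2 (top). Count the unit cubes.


Orthographic views of a solid rectangular block:
Front view 4 x 4 -> length = 4, height = 4
Side view 2 x 4 -> width = 2, height = 4 (consistent)
Top view 4 x 2 -> confirms length = 4, width = 2
The block is 4 x 2 x 4.
Total unit cubes = 4 * 2 * 4 = 32
32 unit cubes


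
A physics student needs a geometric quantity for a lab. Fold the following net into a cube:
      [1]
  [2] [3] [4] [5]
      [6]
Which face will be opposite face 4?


Net: cross layout. Take square 3 as the base (bottom).
Fold the four squares in the horizontal row up around 3: 2 -> left, 4 -> right, 5 wraps to the top.
Fold 1 and 6 up from 3: 1 -> back, 6 -> front.
Opposite pairs are therefore: (1, 6), (2, 4), (3, 5).
Face 4 is opposite face 2.
face 2


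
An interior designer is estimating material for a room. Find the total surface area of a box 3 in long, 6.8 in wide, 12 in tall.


Shape: rectangular prism
l = 3 in, w = 6.8 in, h = 12 in
Formula: SA = 2(lw + lh + wh)
lw = 20.4, lh = 36, wh = 81.6
lw + lh + wh = 138
SA = 2 * 138
SA = 276
276 in^2


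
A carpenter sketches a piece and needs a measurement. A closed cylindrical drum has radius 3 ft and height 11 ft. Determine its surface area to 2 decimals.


Shape: closed cylinder
Radius r = 3 ft, Height h = 11 ft
Formula: SA = 2*pi*r^2 + 2*pi*r*h = 2*pi*r*(r + h)
r + h = 14
2 * r * (r + h) = 2 * 3 * 14 = 84
SA = 84 * pi
SA = 263.89
263.89 ft^2


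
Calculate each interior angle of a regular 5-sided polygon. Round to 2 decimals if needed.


Shape: regular pentagon (5 sides)
Formula: interior angle = (n - 2) * 180 / n
(n - 2) = 3
(n - 2) * 180 = 540
angle = 540 / 5
angle = 108
108 degrees


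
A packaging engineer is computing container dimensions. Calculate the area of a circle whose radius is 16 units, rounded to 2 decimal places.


Shape: circle
Radius r = 16 units
Formula: A = pi * r^2
r^2 = 16^2 = 256
A = pi * 256
A = 804.25
804.25 units^2


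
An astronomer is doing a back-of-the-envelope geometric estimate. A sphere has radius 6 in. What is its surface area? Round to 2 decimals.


Shape: sphere
Radius r = 6 in
Formula: SA = 4 * pi * r^2
r^2 = 36
SA = 4 * pi * 36
SA = 144 * pi
SA = 452.39
452.39 in^2


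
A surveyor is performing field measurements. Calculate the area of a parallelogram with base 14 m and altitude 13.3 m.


Shape: parallelogram
Base b = 14 m, Height h = 13.3 m
Formula: A = b * h
A = 14 * 13.3
A = 186.2
186.2 m^2


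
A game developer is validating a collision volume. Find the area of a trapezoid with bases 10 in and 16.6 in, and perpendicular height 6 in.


Shape: trapezoid
Parallel sides a = 10 in, b = 16.6 in; Height h = 6 in
Formula: A = (a + b) * h / 2
a + b = 10 + 16.6 = 26.6
A = 26.6 * 6 / 2
A = 159.6 / 2
A = 79.8
79.8 in^2


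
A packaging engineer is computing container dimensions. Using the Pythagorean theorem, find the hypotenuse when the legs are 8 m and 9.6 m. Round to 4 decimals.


Shape: right triangle
Legs a = 8 m, b = 9.6 m
Formula: c = sqrt(a^2 + b^2)
a^2 = 64, b^2 = 92.16
a^2 + b^2 = 156.16
c = sqrt(156.16)
c = 12.4964
12.4964 m


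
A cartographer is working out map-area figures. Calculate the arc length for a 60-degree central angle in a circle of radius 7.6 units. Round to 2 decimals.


Shape: circular arc
Radius r = 7.6 units, Angle = 60 degrees
Formula: L = (angle/360) * 2 * pi * r
2 * pi * r = 15.2 * pi
L = (60/360) * 15.2 * pi
L = 2.533333 * pi
L = 7.96
7.96 units


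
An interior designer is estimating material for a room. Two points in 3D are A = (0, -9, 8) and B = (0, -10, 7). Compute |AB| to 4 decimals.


3D distance between two points
P1 = (0, -9, 8), P2 = (0, -10, 7)
Formula: d = sqrt((x2-x1)^2 + (y2-y1)^2 + (z2-z1)^2)
dx = 0 - 0 = 0
dy = -10 - -9 = -1
dz = 7 - 8 = -1
dx^2 + dy^2 + dz^2 = 0 + 1 + 1 = 2
d = sqrt(2)
d = 1.4142
1.4142 units


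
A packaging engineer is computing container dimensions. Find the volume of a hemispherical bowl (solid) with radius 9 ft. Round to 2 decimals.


Shape: hemisphere (half of a sphere)
Radius r = 9 ft
Formula: V = (1/2) * (4/3) * pi * r^3 = (2/3) * pi * r^3
r^3 = 729
(2/3) * 729 = 486
V = 486 * pi
V = 1526.81
1526.81 ft^3


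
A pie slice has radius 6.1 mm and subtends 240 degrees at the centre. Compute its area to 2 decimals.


Shape: circular sector
Radius r = 6.1 mm, Angle = 240 degrees
Formula: A = (angle/360) * pi * r^2
r^2 = 37.21
Fraction of circle = 240/360
A = (240/360) * pi * 37.21
A = 24.806667 * pi
A = 77.93
77.93 mm^2


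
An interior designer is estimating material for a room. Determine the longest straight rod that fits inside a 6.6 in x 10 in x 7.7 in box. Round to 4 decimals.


Shape: rectangular box (space diagonal)
l = 6.6 in, w = 10 in, h = 7.7 in
Visualize: the diagonal of the base, then a right triangle with that diagonal and the height.
Formula: d = sqrt(l^2 + w^2 + h^2)
l^2 + w^2 + h^2 = 43.56 + 100 + 59.29 = 202.85
d = sqrt(202.85)
d = 14.2425
14.2425 in


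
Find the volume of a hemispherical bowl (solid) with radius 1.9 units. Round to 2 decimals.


Shape: hemisphere (half of a sphere)
Radius r = 1.9 units
Formula: V = (1/2) * (4/3) * pi * r^3 = (2/3) * pi * r^3
r^3 = 6.859
(2/3) * 6.859 = 4.572667
V = 4.572667 * pi
V = 14.37
14.37 units^3


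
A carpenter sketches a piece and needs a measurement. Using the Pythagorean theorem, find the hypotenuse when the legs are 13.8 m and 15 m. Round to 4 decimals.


Shape: right triangle
Legs a = 13.8 m, b = 15 m
Formula: c = sqrt(a^2 + b^2)
a^2 = 190.44, b^2 = 225
a^2 + b^2 = 415.44
c = sqrt(415.44)
c = 20.3823
20.3823 m


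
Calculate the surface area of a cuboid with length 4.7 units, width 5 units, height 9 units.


Shape: rectangular prism
l = 4.7 units, w = 5 units, h = 9 units
Formula: SA = 2(lw + lh + wh)
lw = 23.5, lh = 42.3, wh = 45
lw + lh + wh = 110.8
SA = 2 * 110.8
SA = 221.6
221.6 units^2


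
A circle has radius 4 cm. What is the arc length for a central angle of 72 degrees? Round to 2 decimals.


Shape: circular arc
Radius r = 4 cm, Angle = 72 degrees
Formula: L = (angle/360) * 2 * pi * r
2 * pi * r = 8 * pi
L = (72/360) * 8 * pi
L = 1.6 * pi
L = 5.03
5.03 cm


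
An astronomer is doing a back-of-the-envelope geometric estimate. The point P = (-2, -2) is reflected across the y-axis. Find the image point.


Transformation: reflection
Original point: (-2, -2)
Rule for reflection over the y-axis: (x, y) -> (-x, y)
Apply: (-2, -2) -> (2, -2)
(2, -2)


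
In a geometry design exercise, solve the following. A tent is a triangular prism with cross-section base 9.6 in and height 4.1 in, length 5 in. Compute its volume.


Shape: triangular prism
Triangle base = 9.6 in, triangle height = 4.1 in, prism length L = 5 in
Formula: V = (1/2 * b * h_tri) * L
Cross-section area = 0.5 * 9.6 * 4.1 = 19.68
V = 19.68 * 5
V = 98.4
98.4 in^3


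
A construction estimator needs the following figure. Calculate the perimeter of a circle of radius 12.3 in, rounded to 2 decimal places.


Shape: circle
Radius r = 12.3 in
Formula: C = 2 * pi * r
C = 2 * pi * 12.3
C = 24.6 * pi
C = 77.28
77.28 in


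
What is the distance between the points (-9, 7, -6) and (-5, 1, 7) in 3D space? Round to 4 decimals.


3D distance between two points
P1 = (-9, 7, -6), P2 = (-5, 1, 7)
Formula: d = sqrt((x2-x1)^2 + (y2-y1)^2 + (z2-z1)^2)
dx = -5 - -9 = 4
dy = 1 - 7 = -6
dz = 7 - -6 = 13
dx^2 + dy^2 + dz^2 = 16 + 36 + 169 = 221
d = sqrt(221)
d = 14.8661
14.8661 units


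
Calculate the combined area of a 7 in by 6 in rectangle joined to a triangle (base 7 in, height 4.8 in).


Composite shape: rectangle + triangle
Rectangle area = 7 * 6 = 42
Triangle area = 0.5 * 7 * 4.8 = 16.8
Total = 42 + 16.8
Total = 58.8
58.8 in^2


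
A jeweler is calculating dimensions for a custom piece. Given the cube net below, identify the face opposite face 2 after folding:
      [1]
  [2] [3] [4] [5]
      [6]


Net: cross layout. Take square 3 as the base (bottom).
Fold the four squares in the horizontal row up around 3: 2 -> left, 4 -> right, 5 wraps to the top.
Fold 1 and 6 up from 3: 1 -> back, 6 -> front.
Opposite pairs are therefore: (1, 6), (2, 4), (3, 5).
Face 2 is opposite face 4.
face 4


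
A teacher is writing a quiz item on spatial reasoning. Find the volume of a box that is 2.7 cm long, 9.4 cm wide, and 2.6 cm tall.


Shape: rectangular prism
l = 2.7 cm, w = 9.4 cm, h = 2.6 cm
Formula: V = l * w * h
V = 2.7 * 9.4 * 2.6
V = 25.38 * 2.6
V = 65.988
65.988 cm^3


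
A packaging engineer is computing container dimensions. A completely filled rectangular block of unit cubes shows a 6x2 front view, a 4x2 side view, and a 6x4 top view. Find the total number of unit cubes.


Orthographic views of a solid rectangular block:
Front view 6 x 2 -> length = 6, height = 2
Side view 4 x 2 -> width = 4, height = 2 (consistent)
Top view 6 x 4 -> confirms length = 6, width = 4
The block is 6 x 4 x 2.
Total unit cubes = 6 * 4 * 2 = 48
48 unit cubes
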